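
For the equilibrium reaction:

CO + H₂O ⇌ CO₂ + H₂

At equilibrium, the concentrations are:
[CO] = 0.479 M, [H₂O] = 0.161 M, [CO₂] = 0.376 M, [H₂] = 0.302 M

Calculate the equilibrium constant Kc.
K_c = 1.4724

Kc = ([CO₂] × [H₂]) / ([CO] × [H₂O])
   = ((0.376)·(0.302)) / ((0.479)·(0.161))
   = 0.11355 / 0.077119 = 1.4724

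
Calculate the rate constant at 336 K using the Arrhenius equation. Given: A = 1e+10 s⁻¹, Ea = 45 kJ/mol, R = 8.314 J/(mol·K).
1.01e+03 s⁻¹

k = A·exp(-Ea/(R·T)) = 1e+10·exp(-45000/(8.314·336)) = 1e+10·exp(-16.1088) = 1e+10·1.0093e-07 = 1.01e+03 s⁻¹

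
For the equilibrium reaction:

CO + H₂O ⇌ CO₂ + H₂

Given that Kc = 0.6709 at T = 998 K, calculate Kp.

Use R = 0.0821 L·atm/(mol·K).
K_p = 0.6709

Δn = (moles gaseous products) − (moles gaseous reactants) = 0
T = 998 K; RT = 0.0821 × 998 = 81.9358
Kp = Kc·(RT)^Δn = 0.6709 × (81.9358)^0 = 0.6709 × 1 = 0.6709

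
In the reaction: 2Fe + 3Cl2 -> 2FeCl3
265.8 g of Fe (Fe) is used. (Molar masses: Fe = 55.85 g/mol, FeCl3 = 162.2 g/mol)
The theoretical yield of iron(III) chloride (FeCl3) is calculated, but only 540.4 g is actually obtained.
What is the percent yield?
Moles of Fe = 265.8 g ÷ 55.85 g/mol = 4.75918 mol
Mole ratio: 2 mol FeCl3 / 2 mol Fe
Moles of FeCl3 = 4.75918 × (2/2) = 4.75918 mol
Theoretical yield = 4.75918 mol × 162.2 g/mol = 771.94 g
Actual yield = 540.4 g
Percent yield = (540.4 / 771.94) × 100% = 70.0%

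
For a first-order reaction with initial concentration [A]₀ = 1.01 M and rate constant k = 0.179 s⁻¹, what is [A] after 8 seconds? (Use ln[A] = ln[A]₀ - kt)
0.2412 M

ln[A] = ln[A]₀ - k·t = ln(1.01) - (0.179)·(8) = 0.0100 - 1.4320 = -1.4220
[A] = e^(-1.4220) = 0.2412 M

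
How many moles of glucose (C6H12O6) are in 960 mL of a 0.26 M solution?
Moles = Molarity × Volume (L)
Moles = 0.26 M × 0.96 L = 0.2496 mol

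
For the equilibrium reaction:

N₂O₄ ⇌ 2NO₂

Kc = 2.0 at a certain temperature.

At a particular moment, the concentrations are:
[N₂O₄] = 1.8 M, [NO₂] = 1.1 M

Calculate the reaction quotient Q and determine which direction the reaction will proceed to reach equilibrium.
Q = 0.672, Q < K, reaction proceeds forward (toward products)

Q = ([NO₂]^2) / ([N₂O₄])
  = ((1.1)^2) / ((1.8)) = 1.21/1.8 = 0.6722
Since Q = 0.6722 < Kc = 2.0, the reaction proceeds forward (toward products) to reach equilibrium.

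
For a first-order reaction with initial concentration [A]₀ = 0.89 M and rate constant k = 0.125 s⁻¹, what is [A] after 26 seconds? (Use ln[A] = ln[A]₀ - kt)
0.0345 M

ln[A] = ln[A]₀ - k·t = ln(0.89) - (0.125)·(26) = -0.1165 - 3.2500 = -3.3665
[A] = e^(-3.3665) = 0.0345 M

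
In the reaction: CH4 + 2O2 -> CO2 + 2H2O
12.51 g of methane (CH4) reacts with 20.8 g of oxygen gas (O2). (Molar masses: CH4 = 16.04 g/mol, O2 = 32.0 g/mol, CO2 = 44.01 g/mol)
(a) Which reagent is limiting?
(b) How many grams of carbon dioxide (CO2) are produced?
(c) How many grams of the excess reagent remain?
(a) O2, (b) 14.3 g, (c) 7.297 g

Moles of CH4 = 12.51 g ÷ 16.04 g/mol = 0.779925 mol
Moles of O2 = 20.8 g ÷ 32.0 g/mol = 0.65 mol
Moles ÷ coefficient: CH4: 0.779925/1 = 0.7799, O2: 0.65/2 = 0.325
(a) O2 has the smaller value, so O2 is the limiting reagent.
(b) Moles of CO2 = 0.65 mol O2 × (1/2) = 0.325 mol; mass = 0.325 mol × 44.01 g/mol = 14.3 g
(c) CH4 consumed = 0.65 × (1/2) = 0.325 mol; remaining = 0.779925 − 0.325 = 0.454925 mol; mass = 0.454925 mol × 16.04 g/mol = 7.297 g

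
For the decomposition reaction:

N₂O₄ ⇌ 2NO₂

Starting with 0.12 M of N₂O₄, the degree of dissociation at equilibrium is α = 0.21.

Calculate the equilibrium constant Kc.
K_c = 0.0268

x = α·[A]₀ = 0.21 × 0.12 = 0.0252 M dissociated.
At eq: [N₂O₄] = 0.12 − 0.0252 = 0.0948 M; [NO₂] = 2x = 0.0504 M.
Kc = [NO₂]²/[N₂O₄] = (0.0504)²/0.0948 = 0.02679.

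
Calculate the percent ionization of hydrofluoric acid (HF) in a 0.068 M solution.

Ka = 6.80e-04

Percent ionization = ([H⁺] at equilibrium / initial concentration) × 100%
Percent ionization = 9.51%

Let x = [H⁺]. Ka = x²/(C - x) ⇒ x² + (6.80e-04)x - (6.80e-04)(0.068) = 0. x = 6.4685e-03. Percent = (6.4685e-03/0.068) × 100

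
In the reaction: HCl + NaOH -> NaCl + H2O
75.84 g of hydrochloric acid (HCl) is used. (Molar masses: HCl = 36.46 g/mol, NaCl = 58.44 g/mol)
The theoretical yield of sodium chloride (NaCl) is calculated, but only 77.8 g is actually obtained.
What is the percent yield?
Moles of HCl = 75.84 g ÷ 36.46 g/mol = 2.08009 mol
Mole ratio: 1 mol NaCl / 1 mol HCl
Moles of NaCl = 2.08009 × (1/1) = 2.08009 mol
Theoretical yield = 2.08009 mol × 58.44 g/mol = 121.56 g
Actual yield = 77.8 g
Percent yield = (77.8 / 121.56) × 100% = 64.0%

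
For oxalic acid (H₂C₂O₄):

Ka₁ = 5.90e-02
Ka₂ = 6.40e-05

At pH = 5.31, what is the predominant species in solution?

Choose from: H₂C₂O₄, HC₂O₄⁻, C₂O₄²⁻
C₂O₄²⁻

pKa1 = 1.23, pKa2 = 4.19. Each pKa is the crossover between adjacent species; pH = 5.31 lies in the region where C₂O₄²⁻ predominates.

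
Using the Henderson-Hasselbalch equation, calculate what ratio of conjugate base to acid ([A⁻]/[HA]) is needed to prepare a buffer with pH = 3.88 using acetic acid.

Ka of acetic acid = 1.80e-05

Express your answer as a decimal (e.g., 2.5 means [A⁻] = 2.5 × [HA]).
[A⁻]/[HA] = 0.137

pKa = −log(1.80e-05) = 4.7447. pH = pKa + log([A⁻]/[HA]). 3.88 = 4.7447 + log(ratio). log(ratio) = 3.88 − 4.7447 = -0.8647. ratio = 10^(-0.8647) = 0.137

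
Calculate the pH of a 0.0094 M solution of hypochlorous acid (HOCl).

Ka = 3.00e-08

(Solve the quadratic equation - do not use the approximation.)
pH = 4.78

x² + Ka×x - Ka×C = 0. Using quadratic formula: [H⁺] = 1.6778e-05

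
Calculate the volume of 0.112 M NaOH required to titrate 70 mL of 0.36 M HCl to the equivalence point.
V_{base} = 225.0 mL

At equivalence: moles acid = moles base.
moles HCl = 0.36 M × 0.07 L = 0.0252 mol
V_NaOH = 0.0252 mol ÷ 0.112 M = 0.225 L = 225.0 mL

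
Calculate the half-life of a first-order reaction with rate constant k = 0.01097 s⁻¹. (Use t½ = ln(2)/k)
63.19 s

t½ = ln(2)/k = 0.6931/0.01097 = 63.19 s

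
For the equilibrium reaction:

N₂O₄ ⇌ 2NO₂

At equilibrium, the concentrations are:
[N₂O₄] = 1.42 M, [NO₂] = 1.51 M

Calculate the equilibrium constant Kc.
K_c = 1.6057

Kc = ([NO₂]^2) / ([N₂O₄])
   = ((1.51)^2) / ((1.42))
   = 2.2801 / 1.42 = 1.6057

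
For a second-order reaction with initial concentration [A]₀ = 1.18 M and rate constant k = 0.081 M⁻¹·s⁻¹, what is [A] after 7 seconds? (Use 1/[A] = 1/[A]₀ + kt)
0.7070 M

1/[A] = 1/[A]₀ + k·t = 1/1.18 + (0.081)·(7) = 0.8475 + 0.5670 = 1.4145
[A] = 1/1.4145 = 0.7070 M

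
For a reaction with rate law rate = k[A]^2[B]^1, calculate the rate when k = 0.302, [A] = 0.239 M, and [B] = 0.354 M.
0.006107 M/s

rate = k·[A]^2·[B]^1 = 0.302·(0.239)^2·(0.354)^1 = 0.302·0.057121·0.354 = 0.006107 M/s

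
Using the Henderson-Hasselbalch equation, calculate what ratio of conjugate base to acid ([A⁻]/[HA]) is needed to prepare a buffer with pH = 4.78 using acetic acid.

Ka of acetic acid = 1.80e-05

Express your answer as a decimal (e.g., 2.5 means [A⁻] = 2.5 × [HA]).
[A⁻]/[HA] = 1.085

pKa = −log(1.80e-05) = 4.7447. pH = pKa + log([A⁻]/[HA]). 4.78 = 4.7447 + log(ratio). log(ratio) = 4.78 − 4.7447 = 0.0353. ratio = 10^(0.0353) = 1.085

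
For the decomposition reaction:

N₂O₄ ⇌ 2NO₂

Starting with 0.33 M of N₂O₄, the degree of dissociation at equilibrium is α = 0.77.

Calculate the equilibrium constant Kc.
K_c = 3.4027

x = α·[A]₀ = 0.77 × 0.33 = 0.2541 M dissociated.
At eq: [N₂O₄] = 0.33 − 0.2541 = 0.0759 M; [NO₂] = 2x = 0.5082 M.
Kc = [NO₂]²/[N₂O₄] = (0.5082)²/0.0759 = 3.403.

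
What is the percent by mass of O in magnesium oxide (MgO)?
Mass of O in formula = 16.0 × 1 = 16 g/mol
Molar mass = 40.31 g/mol
% O = (16/40.31) × 100% = 39.69%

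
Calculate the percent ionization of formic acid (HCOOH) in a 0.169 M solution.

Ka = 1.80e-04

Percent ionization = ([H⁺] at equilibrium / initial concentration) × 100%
Percent ionization = 3.21%

Let x = [H⁺]. Ka = x²/(C - x) ⇒ x² + (1.80e-04)x - (1.80e-04)(0.169) = 0. x = 5.4262e-03. Percent = (5.4262e-03/0.169) × 100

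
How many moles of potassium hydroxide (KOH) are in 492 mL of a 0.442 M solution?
Moles = Molarity × Volume (L)
Moles = 0.442 M × 0.492 L = 0.2175 mol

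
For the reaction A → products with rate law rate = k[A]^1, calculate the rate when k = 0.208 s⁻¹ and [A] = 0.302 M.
0.06282 M/s

rate = k·[A]^1 = 0.208·(0.302)^1 = 0.208·0.302 = 0.06282 M/s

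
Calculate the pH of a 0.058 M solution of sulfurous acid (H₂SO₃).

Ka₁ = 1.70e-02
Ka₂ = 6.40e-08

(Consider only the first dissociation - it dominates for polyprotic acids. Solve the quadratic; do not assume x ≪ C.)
pH = 1.62

x² + Ka₁·x − Ka₁·C = 0 with Ka₁ = 1.70e-02, C = 0.058.
x = (−Ka₁ + √(Ka₁² + 4·Ka₁·C))/2 = 2.4031e-02 M, so pH = 1.62.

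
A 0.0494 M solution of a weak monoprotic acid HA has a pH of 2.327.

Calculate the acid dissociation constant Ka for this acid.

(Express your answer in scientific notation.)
K_a = 4.96e-04

[H⁺] = 10^(−pH) = 10^(−2.327) = 4.710e-03 M. For HA ⇌ H⁺ + A⁻, Ka = x²/(C − x) = (4.710e-03)²/(0.0494 − 4.710e-03) = 4.96e-04.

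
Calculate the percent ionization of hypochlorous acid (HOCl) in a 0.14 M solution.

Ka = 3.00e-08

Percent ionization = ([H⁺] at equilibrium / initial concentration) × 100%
Percent ionization = 0.0463%

Let x = [H⁺]. Ka = x²/(C - x) ⇒ x² + (3.00e-08)x - (3.00e-08)(0.14) = 0. x = 6.4792e-05. Percent = (6.4792e-05/0.14) × 100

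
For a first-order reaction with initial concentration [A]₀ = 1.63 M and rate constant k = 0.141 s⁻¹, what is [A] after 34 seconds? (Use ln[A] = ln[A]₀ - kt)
0.0135 M

ln[A] = ln[A]₀ - k·t = ln(1.63) - (0.141)·(34) = 0.4886 - 4.7940 = -4.3054
[A] = e^(-4.3054) = 0.0135 M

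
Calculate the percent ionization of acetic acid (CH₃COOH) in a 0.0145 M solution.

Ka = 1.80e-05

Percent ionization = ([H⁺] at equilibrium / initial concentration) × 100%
Percent ionization = 3.46%

Let x = [H⁺]. Ka = x²/(C - x) ⇒ x² + (1.80e-05)x - (1.80e-05)(0.0145) = 0. x = 5.0196e-04. Percent = (5.0196e-04/0.0145) × 100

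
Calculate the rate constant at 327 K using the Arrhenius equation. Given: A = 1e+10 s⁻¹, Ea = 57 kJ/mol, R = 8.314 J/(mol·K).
7.84e+00 s⁻¹

k = A·exp(-Ea/(R·T)) = 1e+10·exp(-57000/(8.314·327)) = 1e+10·exp(-20.9661) = 1e+10·7.8442e-10 = 7.84e+00 s⁻¹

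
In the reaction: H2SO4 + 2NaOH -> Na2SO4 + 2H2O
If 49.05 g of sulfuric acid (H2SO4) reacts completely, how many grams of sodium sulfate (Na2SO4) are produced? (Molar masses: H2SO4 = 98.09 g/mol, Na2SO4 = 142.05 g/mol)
Moles of H2SO4 = 49.05 g ÷ 98.09 g/mol = 0.500051 mol
Mole ratio: 1 mol Na2SO4 / 1 mol H2SO4
Moles of Na2SO4 = 0.500051 × (1/1) = 0.500051 mol
Mass of Na2SO4 = 0.500051 mol × 142.05 g/mol = 71.03 g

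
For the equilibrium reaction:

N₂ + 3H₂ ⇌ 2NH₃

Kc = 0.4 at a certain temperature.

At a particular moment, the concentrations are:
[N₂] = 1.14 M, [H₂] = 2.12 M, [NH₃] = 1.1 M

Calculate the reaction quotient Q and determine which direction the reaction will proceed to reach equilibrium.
Q = 0.111, Q < K, reaction proceeds forward (toward products)

Q = ([NH₃]^2) / ([N₂] × [H₂]^3)
  = ((1.1)^2) / ((1.14)·(2.12)^3) = 1.21/10.862 = 0.1114
Since Q = 0.1114 < Kc = 0.4, the reaction proceeds forward (toward products) to reach equilibrium.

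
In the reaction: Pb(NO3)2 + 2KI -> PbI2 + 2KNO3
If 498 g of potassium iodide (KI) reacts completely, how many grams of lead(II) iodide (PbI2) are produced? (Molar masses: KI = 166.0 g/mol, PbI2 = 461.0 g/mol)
Moles of KI = 498 g ÷ 166.0 g/mol = 3 mol
Mole ratio: 1 mol PbI2 / 2 mol KI
Moles of PbI2 = 3 × (1/2) = 1.5 mol
Mass of PbI2 = 1.5 mol × 461.0 g/mol = 691.5 g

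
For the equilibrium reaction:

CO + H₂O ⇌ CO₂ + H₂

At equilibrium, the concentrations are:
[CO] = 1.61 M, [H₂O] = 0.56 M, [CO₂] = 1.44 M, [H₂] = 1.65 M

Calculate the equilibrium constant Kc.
K_c = 2.6353

Kc = ([CO₂] × [H₂]) / ([CO] × [H₂O])
   = ((1.44)·(1.65)) / ((1.61)·(0.56))
   = 2.376 / 0.9016 = 2.6353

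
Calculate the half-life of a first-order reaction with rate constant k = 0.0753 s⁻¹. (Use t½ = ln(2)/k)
9.21 s

t½ = ln(2)/k = 0.6931/0.0753 = 9.21 s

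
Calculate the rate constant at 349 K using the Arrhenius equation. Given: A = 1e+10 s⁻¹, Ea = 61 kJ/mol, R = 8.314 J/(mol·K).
7.41e+00 s⁻¹

k = A·exp(-Ea/(R·T)) = 1e+10·exp(-61000/(8.314·349)) = 1e+10·exp(-21.0230) = 1e+10·7.4103e-10 = 7.41e+00 s⁻¹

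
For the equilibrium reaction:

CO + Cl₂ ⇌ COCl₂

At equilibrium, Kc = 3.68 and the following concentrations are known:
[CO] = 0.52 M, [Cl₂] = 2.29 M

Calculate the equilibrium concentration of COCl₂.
[COCl₂] = 4.3821 M

Kc = ([COCl₂]) / ([CO] × [Cl₂]) = 3.68
[COCl₂]^1 = Kc · (reactant terms)/(other product terms) = 3.68 · 1.1908 / 1 = 4.3821
[COCl₂] = 4.3821 M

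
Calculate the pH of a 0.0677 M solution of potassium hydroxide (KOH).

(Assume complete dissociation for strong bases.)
pH = 12.83

[OH⁻] = 0.0677 M for strong base. pOH = -log[OH⁻] = 1.17, pH = 14 - pOH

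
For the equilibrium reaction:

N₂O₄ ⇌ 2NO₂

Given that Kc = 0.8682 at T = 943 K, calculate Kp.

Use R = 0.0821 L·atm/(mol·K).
K_p = 67.2163

Δn = (moles gaseous products) − (moles gaseous reactants) = 1
T = 943 K; RT = 0.0821 × 943 = 77.4203
Kp = Kc·(RT)^Δn = 0.8682 × (77.4203)^1 = 0.8682 × 77.4203 = 67.2163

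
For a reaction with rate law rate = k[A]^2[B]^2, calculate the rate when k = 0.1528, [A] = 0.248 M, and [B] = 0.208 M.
0.0004066 M/s

rate = k·[A]^2·[B]^2 = 0.1528·(0.248)^2·(0.208)^2 = 0.1528·0.061504·0.043264 = 0.0004066 M/s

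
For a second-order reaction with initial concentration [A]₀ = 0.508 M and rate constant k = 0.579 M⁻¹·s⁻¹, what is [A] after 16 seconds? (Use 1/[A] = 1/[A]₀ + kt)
0.0890 M

1/[A] = 1/[A]₀ + k·t = 1/0.508 + (0.579)·(16) = 1.9685 + 9.2640 = 11.2325
[A] = 1/11.2325 = 0.0890 M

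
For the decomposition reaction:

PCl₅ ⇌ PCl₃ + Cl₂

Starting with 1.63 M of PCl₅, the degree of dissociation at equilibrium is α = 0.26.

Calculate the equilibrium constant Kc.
K_c = 0.1489

x = α·[A]₀ = 0.26 × 1.63 = 0.4238 M dissociated.
At eq: [PCl₅] = 1.63 − 0.4238 = 1.206 M; [PCl₃] = [Cl₂] = x = 0.4238 M.
Kc = [PCl₃][Cl₂]/[PCl₅] = (0.4238)²/1.206 = 0.1489.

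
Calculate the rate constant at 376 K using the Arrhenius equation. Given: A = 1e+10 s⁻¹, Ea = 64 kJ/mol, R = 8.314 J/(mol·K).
1.28e+01 s⁻¹

k = A·exp(-Ea/(R·T)) = 1e+10·exp(-64000/(8.314·376)) = 1e+10·exp(-20.4730) = 1e+10·1.2843e-09 = 1.28e+01 s⁻¹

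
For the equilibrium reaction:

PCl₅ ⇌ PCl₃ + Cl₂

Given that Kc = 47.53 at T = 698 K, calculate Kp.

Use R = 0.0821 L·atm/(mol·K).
K_p = 2.72e+03

Δn = (moles gaseous products) − (moles gaseous reactants) = 1
T = 698 K; RT = 0.0821 × 698 = 57.3058
Kp = Kc·(RT)^Δn = 47.53 × (57.3058)^1 = 47.53 × 57.3058 = 2.72e+03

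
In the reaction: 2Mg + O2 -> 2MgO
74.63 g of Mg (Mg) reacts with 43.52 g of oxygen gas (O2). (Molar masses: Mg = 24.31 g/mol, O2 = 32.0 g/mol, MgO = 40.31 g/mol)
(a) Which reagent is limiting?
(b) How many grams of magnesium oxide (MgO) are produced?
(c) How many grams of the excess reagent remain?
(a) O2, (b) 109.6 g, (c) 8.507 g

Moles of Mg = 74.63 g ÷ 24.31 g/mol = 3.06993 mol
Moles of O2 = 43.52 g ÷ 32.0 g/mol = 1.36 mol
Moles ÷ coefficient: Mg: 3.06993/2 = 1.535, O2: 1.36/1 = 1.36
(a) O2 has the smaller value, so O2 is the limiting reagent.
(b) Moles of MgO = 1.36 mol O2 × (2/1) = 2.72 mol; mass = 2.72 mol × 40.31 g/mol = 109.6 g
(c) Mg consumed = 1.36 × (2/1) = 2.72 mol; remaining = 3.06993 − 2.72 = 0.34993 mol; mass = 0.34993 mol × 24.31 g/mol = 8.507 g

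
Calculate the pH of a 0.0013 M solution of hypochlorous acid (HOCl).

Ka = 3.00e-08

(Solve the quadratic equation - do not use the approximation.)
pH = 5.21

x² + Ka×x - Ka×C = 0. Using quadratic formula: [H⁺] = 6.2300e-06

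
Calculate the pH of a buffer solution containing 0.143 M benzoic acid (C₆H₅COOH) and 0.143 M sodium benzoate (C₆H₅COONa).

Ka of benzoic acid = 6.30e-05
pH = 4.20

pKa = -log(6.30e-05) = 4.20. pH = pKa + log([A⁻]/[HA]) = 4.20 + log(0.143/0.143)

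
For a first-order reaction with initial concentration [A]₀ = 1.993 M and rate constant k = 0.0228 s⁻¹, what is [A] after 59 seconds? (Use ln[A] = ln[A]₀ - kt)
0.5192 M

ln[A] = ln[A]₀ - k·t = ln(1.993) - (0.0228)·(59) = 0.6896 - 1.3452 = -0.6556
[A] = e^(-0.6556) = 0.5192 M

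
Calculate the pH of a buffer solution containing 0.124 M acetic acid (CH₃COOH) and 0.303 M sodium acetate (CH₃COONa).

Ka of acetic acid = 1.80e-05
pH = 5.13

pKa = -log(1.80e-05) = 4.74. pH = pKa + log([A⁻]/[HA]) = 4.74 + log(0.303/0.124)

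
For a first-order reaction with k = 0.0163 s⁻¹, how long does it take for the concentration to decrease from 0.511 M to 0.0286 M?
176.87 s

From ln[A] = ln[A]₀ - k·t: t = ln([A]₀/[A])/k = ln(0.511/0.0286)/0.0163 = ln(17.8671)/0.0163 = 2.8830/0.0163 = 176.87 s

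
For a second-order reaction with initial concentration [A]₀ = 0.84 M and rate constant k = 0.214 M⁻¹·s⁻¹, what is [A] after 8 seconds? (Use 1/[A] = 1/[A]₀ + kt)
0.3445 M

1/[A] = 1/[A]₀ + k·t = 1/0.84 + (0.214)·(8) = 1.1905 + 1.7120 = 2.9025
[A] = 1/2.9025 = 0.3445 M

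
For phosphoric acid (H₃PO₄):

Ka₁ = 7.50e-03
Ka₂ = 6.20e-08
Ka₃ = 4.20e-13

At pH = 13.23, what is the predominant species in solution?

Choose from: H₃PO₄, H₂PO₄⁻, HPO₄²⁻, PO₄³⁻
PO₄³⁻

pKa1 = 2.12, pKa2 = 7.21, pKa3 = 12.38. Each pKa is the crossover between adjacent species; pH = 13.23 lies in the region where PO₄³⁻ predominates.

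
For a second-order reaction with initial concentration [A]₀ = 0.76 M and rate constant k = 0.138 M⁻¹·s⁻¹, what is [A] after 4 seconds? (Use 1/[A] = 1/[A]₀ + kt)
0.5354 M

1/[A] = 1/[A]₀ + k·t = 1/0.76 + (0.138)·(4) = 1.3158 + 0.5520 = 1.8678
[A] = 1/1.8678 = 0.5354 M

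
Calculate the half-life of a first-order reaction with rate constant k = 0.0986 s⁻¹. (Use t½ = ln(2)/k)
7.03 s

t½ = ln(2)/k = 0.6931/0.0986 = 7.03 s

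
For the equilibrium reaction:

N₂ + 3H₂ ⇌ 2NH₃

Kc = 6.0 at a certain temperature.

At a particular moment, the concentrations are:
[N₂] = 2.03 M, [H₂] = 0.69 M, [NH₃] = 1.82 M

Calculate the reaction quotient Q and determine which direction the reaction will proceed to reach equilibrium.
Q = 4.967, Q < K, reaction proceeds forward (toward products)

Q = ([NH₃]^2) / ([N₂] × [H₂]^3)
  = ((1.82)^2) / ((2.03)·(0.69)^3) = 3.3124/0.66687 = 4.967
Since Q = 4.967 < Kc = 6.0, the reaction proceeds forward (toward products) to reach equilibrium.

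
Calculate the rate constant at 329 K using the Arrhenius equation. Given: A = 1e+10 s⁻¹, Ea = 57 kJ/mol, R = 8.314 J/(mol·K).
8.91e+00 s⁻¹

k = A·exp(-Ea/(R·T)) = 1e+10·exp(-57000/(8.314·329)) = 1e+10·exp(-20.8386) = 1e+10·8.9105e-10 = 8.91e+00 s⁻¹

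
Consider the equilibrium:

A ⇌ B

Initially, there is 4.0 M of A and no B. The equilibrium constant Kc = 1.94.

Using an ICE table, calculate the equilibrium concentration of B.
[B] = 2.639 M

ICE: [A] = 4.0 − x, [B] = x.
Kc = x/(4.0 − x) = 1.94 ⇒ x = 1.94·4.0/(1 + 1.94) = 7.76/2.94 = 2.639.
[B] = x = 2.639 M.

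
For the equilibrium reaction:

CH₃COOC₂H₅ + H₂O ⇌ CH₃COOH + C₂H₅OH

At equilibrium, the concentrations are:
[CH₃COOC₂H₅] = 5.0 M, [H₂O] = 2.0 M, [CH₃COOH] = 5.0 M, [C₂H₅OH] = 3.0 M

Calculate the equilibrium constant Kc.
K_c = 1.5000

Kc = ([CH₃COOH] × [C₂H₅OH]) / ([CH₃COOC₂H₅] × [H₂O])
   = ((5.0)·(3.0)) / ((5.0)·(2.0))
   = 15 / 10 = 1.5000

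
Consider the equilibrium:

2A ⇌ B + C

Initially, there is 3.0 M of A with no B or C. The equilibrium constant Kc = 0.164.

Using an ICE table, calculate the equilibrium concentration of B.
[B] = 0.671 M

ICE: [A] = 3.0 − 2x, [B] = [C] = x.
Kc = x²/(3.0 − 2x)² = 0.164 ⇒ √Kc = x/(3.0 − 2x).
x = √0.164·3.0/(1 + 2√0.164) = 0.40497·3.0/1.8099 = 0.67124.
[B] = x = 0.671 M.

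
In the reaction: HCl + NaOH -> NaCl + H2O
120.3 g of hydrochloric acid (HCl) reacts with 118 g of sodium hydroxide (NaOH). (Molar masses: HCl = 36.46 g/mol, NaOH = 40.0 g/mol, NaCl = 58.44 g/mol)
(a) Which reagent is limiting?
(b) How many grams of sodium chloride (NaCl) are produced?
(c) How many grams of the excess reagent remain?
(a) NaOH, (b) 172.4 g, (c) 12.74 g

Moles of HCl = 120.3 g ÷ 36.46 g/mol = 3.29951 mol
Moles of NaOH = 118 g ÷ 40.0 g/mol = 2.95 mol
Moles ÷ coefficient: HCl: 3.29951/1 = 3.3, NaOH: 2.95/1 = 2.95
(a) NaOH has the smaller value, so NaOH is the limiting reagent.
(b) Moles of NaCl = 2.95 mol NaOH × (1/1) = 2.95 mol; mass = 2.95 mol × 58.44 g/mol = 172.4 g
(c) HCl consumed = 2.95 × (1/1) = 2.95 mol; remaining = 3.29951 − 2.95 = 0.349506 mol; mass = 0.349506 mol × 36.46 g/mol = 12.74 g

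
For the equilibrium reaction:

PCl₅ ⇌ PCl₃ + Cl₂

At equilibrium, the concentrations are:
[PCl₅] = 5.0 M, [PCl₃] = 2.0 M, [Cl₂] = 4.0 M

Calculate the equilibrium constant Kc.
K_c = 1.6000

Kc = ([PCl₃] × [Cl₂]) / ([PCl₅])
   = ((2.0)·(4.0)) / ((5.0))
   = 8 / 5 = 1.6000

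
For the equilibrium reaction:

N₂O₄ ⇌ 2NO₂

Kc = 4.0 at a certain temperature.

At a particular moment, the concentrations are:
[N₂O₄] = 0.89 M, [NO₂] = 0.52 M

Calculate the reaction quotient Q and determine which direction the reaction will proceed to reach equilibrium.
Q = 0.304, Q < K, reaction proceeds forward (toward products)

Q = ([NO₂]^2) / ([N₂O₄])
  = ((0.52)^2) / ((0.89)) = 0.2704/0.89 = 0.3038
Since Q = 0.3038 < Kc = 4.0, the reaction proceeds forward (toward products) to reach equilibrium.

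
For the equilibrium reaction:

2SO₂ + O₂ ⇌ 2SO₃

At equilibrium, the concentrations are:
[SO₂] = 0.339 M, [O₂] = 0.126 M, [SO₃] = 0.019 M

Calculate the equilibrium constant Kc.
K_c = 0.0249

Kc = ([SO₃]^2) / ([SO₂]^2 × [O₂])
   = ((0.019)^2) / ((0.339)^2·(0.126))
   = 0.000361 / 0.01448 = 0.0249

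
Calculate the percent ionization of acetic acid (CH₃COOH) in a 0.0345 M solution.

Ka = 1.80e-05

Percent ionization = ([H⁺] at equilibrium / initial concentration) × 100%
Percent ionization = 2.26%

Let x = [H⁺]. Ka = x²/(C - x) ⇒ x² + (1.80e-05)x - (1.80e-05)(0.0345) = 0. x = 7.7909e-04. Percent = (7.7909e-04/0.0345) × 100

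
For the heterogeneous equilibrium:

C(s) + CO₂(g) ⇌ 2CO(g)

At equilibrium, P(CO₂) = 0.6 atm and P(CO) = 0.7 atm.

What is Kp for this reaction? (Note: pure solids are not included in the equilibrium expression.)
K_p = 0.817

Solid C is excluded.
Kp = P(CO)²/P(CO₂) = (0.7)²/0.6 = 0.49/0.6 = 0.817.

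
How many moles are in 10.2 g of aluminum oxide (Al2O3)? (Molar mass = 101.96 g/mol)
Moles = 10.2 g ÷ 101.96 g/mol = 0.1 mol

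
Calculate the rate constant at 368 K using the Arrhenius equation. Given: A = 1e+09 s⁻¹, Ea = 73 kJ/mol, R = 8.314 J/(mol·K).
4.34e-02 s⁻¹

k = A·exp(-Ea/(R·T)) = 1e+09·exp(-73000/(8.314·368)) = 1e+09·exp(-23.8597) = 1e+09·4.3437e-11 = 4.34e-02 s⁻¹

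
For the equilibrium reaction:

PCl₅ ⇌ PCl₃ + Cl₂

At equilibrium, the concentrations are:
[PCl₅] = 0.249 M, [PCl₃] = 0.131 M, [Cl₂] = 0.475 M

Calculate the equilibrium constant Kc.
K_c = 0.2499

Kc = ([PCl₃] × [Cl₂]) / ([PCl₅])
   = ((0.131)·(0.475)) / ((0.249))
   = 0.062225 / 0.249 = 0.2499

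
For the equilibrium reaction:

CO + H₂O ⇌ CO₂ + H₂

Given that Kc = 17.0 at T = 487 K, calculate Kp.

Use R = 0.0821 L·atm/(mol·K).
K_p = 17.0000

Δn = (moles gaseous products) − (moles gaseous reactants) = 0
T = 487 K; RT = 0.0821 × 487 = 39.9827
Kp = Kc·(RT)^Δn = 17.0 × (39.9827)^0 = 17.0 × 1 = 17.0000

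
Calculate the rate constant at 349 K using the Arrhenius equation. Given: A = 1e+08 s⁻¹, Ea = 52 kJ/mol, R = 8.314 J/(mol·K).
1.65e+00 s⁻¹

k = A·exp(-Ea/(R·T)) = 1e+08·exp(-52000/(8.314·349)) = 1e+08·exp(-17.9212) = 1e+08·1.6478e-08 = 1.65e+00 s⁻¹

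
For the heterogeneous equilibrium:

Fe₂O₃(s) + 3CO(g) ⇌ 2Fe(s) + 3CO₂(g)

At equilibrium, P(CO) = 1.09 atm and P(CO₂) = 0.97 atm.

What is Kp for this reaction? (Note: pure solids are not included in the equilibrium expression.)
K_p = 0.705

Solids (Fe₂O₃, Fe) are excluded.
Kp = P(CO₂)³/P(CO)³ = (0.97)³/(1.09)³ = 0.9127/1.295 = 0.705.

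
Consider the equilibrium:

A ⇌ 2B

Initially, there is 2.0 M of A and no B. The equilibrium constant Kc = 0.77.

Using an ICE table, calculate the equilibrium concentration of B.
[B] = 1.063 M

ICE: [A] = 2.0 − x, [B] = 2x.
Kc = (2x)²/(2.0 − x) = 0.77 ⇒ 4x² + 0.77x − 1.54 = 0.
x = (−0.77 + √(0.77² + 4·4·1.54))/(2·4) = (−0.77 + √25.233)/8 = 0.53165.
[B] = 2x = 1.063 M.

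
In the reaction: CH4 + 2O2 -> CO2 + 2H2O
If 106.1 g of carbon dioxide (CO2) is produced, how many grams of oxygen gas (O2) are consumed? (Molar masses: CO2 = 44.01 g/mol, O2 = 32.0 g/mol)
Moles of CO2 = 106.1 g ÷ 44.01 g/mol = 2.41082 mol
Mole ratio: 2 mol O2 / 1 mol CO2
Moles of O2 = 2.41082 × (2/1) = 4.82163 mol
Mass of O2 = 4.82163 mol × 32.0 g/mol = 154.3 g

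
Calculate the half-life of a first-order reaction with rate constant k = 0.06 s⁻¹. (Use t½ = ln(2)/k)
11.55 s

t½ = ln(2)/k = 0.6931/0.06 = 11.55 s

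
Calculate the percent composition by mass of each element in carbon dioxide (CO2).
C: 27.29%, O: 72.71%

Molar mass of CO2 = 44.01 g/mol
% C = (1 × 12.01) / 44.01 × 100% = 12.01 / 44.01 × 100% = 27.29%
% O = (2 × 16.0) / 44.01 × 100% = 32 / 44.01 × 100% = 72.71%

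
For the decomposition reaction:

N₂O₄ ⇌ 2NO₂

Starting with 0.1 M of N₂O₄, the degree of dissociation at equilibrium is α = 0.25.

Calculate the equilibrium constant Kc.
K_c = 0.0333

x = α·[A]₀ = 0.25 × 0.1 = 0.025 M dissociated.
At eq: [N₂O₄] = 0.1 − 0.025 = 0.075 M; [NO₂] = 2x = 0.05 M.
Kc = [NO₂]²/[N₂O₄] = (0.05)²/0.075 = 0.03333.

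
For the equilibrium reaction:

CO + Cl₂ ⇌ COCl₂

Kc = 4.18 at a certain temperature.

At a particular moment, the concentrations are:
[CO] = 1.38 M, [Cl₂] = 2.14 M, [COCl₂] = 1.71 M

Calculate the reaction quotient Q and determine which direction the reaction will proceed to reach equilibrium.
Q = 0.579, Q < K, reaction proceeds forward (toward products)

Q = ([COCl₂]) / ([CO] × [Cl₂])
  = ((1.71)) / ((1.38)·(2.14)) = 1.71/2.9532 = 0.579
Since Q = 0.579 < Kc = 4.18, the reaction proceeds forward (toward products) to reach equilibrium.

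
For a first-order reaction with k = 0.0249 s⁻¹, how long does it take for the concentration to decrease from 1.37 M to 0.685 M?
27.84 s

From ln[A] = ln[A]₀ - k·t: t = ln([A]₀/[A])/k = ln(1.37/0.685)/0.0249 = ln(2.0000)/0.0249 = 0.6931/0.0249 = 27.84 s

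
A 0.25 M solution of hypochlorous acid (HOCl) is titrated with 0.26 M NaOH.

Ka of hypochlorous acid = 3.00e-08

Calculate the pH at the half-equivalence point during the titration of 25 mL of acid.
pH = pKa = 7.52

At the half-equivalence point, [HA] = [A⁻], so by Henderson–Hasselbalch pH = pKa + log(1) = pKa.
pKa = −log(3.00e-08) = 7.52.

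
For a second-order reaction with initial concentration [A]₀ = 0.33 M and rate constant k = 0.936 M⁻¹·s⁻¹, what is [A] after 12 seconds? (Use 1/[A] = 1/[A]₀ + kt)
0.0701 M

1/[A] = 1/[A]₀ + k·t = 1/0.33 + (0.936)·(12) = 3.0303 + 11.2320 = 14.2623
[A] = 1/14.2623 = 0.0701 M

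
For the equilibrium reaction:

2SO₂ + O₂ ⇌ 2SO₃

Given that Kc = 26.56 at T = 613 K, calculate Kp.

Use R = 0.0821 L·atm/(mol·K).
K_p = 0.5277

Δn = (moles gaseous products) − (moles gaseous reactants) = -1
T = 613 K; RT = 0.0821 × 613 = 50.3273
Kp = Kc·(RT)^Δn = 26.56 × (50.3273)^-1 = 26.56 × 0.0198699 = 0.5277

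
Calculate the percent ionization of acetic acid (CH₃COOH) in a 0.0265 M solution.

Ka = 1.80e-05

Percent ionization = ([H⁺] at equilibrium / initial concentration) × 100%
Percent ionization = 2.57%

Let x = [H⁺]. Ka = x²/(C - x) ⇒ x² + (1.80e-05)x - (1.80e-05)(0.0265) = 0. x = 6.8171e-04. Percent = (6.8171e-04/0.0265) × 100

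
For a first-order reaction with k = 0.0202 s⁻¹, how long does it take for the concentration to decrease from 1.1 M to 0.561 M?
33.33 s

From ln[A] = ln[A]₀ - k·t: t = ln([A]₀/[A])/k = ln(1.1/0.561)/0.0202 = ln(1.9608)/0.0202 = 0.6733/0.0202 = 33.33 s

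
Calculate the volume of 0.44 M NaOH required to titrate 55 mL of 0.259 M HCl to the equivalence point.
V_{base} = 32.4 mL

At equivalence: moles acid = moles base.
moles HCl = 0.259 M × 0.055 L = 0.014245 mol
V_NaOH = 0.014245 mol ÷ 0.44 M = 0.03238 L = 32.4 mL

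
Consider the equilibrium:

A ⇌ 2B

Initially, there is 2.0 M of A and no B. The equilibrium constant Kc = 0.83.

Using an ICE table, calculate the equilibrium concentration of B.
[B] = 1.098 M

ICE: [A] = 2.0 − x, [B] = 2x.
Kc = (2x)²/(2.0 − x) = 0.83 ⇒ 4x² + 0.83x − 1.66 = 0.
x = (−0.83 + √(0.83² + 4·4·1.66))/(2·4) = (−0.83 + √27.249)/8 = 0.54876.
[B] = 2x = 1.098 M.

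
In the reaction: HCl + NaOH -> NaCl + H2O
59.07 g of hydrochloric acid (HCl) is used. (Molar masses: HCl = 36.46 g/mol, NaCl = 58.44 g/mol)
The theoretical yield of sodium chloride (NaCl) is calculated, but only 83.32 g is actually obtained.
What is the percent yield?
Moles of HCl = 59.07 g ÷ 36.46 g/mol = 1.62013 mol
Mole ratio: 1 mol NaCl / 1 mol HCl
Moles of NaCl = 1.62013 × (1/1) = 1.62013 mol
Theoretical yield = 1.62013 mol × 58.44 g/mol = 94.68 g
Actual yield = 83.32 g
Percent yield = (83.32 / 94.68) × 100% = 88.0%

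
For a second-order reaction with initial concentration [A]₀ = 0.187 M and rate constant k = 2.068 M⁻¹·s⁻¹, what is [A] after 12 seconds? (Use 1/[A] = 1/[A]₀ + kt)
0.0332 M

1/[A] = 1/[A]₀ + k·t = 1/0.187 + (2.068)·(12) = 5.3476 + 24.8160 = 30.1636
[A] = 1/30.1636 = 0.0332 M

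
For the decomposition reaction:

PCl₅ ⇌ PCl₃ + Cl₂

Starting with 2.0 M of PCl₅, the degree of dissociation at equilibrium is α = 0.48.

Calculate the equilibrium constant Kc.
K_c = 0.8862

x = α·[A]₀ = 0.48 × 2.0 = 0.96 M dissociated.
At eq: [PCl₅] = 2.0 − 0.96 = 1.04 M; [PCl₃] = [Cl₂] = x = 0.96 M.
Kc = [PCl₃][Cl₂]/[PCl₅] = (0.96)²/1.04 = 0.8862.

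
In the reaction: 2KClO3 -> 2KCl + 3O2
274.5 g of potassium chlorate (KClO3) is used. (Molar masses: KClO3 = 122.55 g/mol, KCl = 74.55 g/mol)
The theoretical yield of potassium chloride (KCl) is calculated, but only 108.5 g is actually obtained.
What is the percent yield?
Moles of KClO3 = 274.5 g ÷ 122.55 g/mol = 2.2399 mol
Mole ratio: 2 mol KCl / 2 mol KClO3
Moles of KCl = 2.2399 × (2/2) = 2.2399 mol
Theoretical yield = 2.2399 mol × 74.55 g/mol = 166.98 g
Actual yield = 108.5 g
Percent yield = (108.5 / 166.98) × 100% = 65.0%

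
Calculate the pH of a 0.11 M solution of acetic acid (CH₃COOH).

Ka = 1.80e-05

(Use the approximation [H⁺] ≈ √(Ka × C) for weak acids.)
pH = 2.85

[H⁺] = √(Ka × C) = √(1.80e-05 × 0.11) = 1.4071e-03. pH = -log(1.4071e-03)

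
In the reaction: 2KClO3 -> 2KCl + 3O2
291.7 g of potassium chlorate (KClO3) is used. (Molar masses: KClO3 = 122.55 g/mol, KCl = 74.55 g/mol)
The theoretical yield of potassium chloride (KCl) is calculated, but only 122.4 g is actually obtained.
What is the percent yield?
Moles of KClO3 = 291.7 g ÷ 122.55 g/mol = 2.38025 mol
Mole ratio: 2 mol KCl / 2 mol KClO3
Moles of KCl = 2.38025 × (2/2) = 2.38025 mol
Theoretical yield = 2.38025 mol × 74.55 g/mol = 177.45 g
Actual yield = 122.4 g
Percent yield = (122.4 / 177.45) × 100% = 69.0%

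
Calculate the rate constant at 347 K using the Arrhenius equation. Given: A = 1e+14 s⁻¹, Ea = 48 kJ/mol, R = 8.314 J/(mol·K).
5.95e+06 s⁻¹

k = A·exp(-Ea/(R·T)) = 1e+14·exp(-48000/(8.314·347)) = 1e+14·exp(-16.6380) = 1e+14·5.9456e-08 = 5.95e+06 s⁻¹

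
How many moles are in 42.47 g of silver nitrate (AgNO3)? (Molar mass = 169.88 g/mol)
Moles = 42.47 g ÷ 169.88 g/mol = 0.25 mol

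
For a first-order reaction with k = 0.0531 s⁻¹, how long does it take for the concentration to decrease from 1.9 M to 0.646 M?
20.32 s

From ln[A] = ln[A]₀ - k·t: t = ln([A]₀/[A])/k = ln(1.9/0.646)/0.0531 = ln(2.9412)/0.0531 = 1.0788/0.0531 = 20.32 s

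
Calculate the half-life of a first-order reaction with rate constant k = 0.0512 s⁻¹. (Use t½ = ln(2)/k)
13.54 s

t½ = ln(2)/k = 0.6931/0.0512 = 13.54 s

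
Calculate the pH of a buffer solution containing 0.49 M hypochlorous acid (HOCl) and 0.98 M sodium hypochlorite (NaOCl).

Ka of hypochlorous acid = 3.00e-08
pH = 7.82

pKa = -log(3.00e-08) = 7.52. pH = pKa + log([A⁻]/[HA]) = 7.52 + log(0.98/0.49)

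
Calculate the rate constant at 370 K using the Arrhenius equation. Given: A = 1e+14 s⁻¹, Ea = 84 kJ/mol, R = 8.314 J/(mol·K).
1.38e+02 s⁻¹

k = A·exp(-Ea/(R·T)) = 1e+14·exp(-84000/(8.314·370)) = 1e+14·exp(-27.3066) = 1e+14·1.3832e-12 = 1.38e+02 s⁻¹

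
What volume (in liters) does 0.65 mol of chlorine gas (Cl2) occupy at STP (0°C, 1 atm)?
At STP, 1 mol of gas occupies 22.4 L
Volume = 0.65 mol × 22.4 L/mol = 14.56 L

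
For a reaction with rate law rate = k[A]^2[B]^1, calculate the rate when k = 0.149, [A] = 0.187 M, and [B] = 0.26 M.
0.001355 M/s

rate = k·[A]^2·[B]^1 = 0.149·(0.187)^2·(0.26)^1 = 0.149·0.034969·0.26 = 0.001355 M/s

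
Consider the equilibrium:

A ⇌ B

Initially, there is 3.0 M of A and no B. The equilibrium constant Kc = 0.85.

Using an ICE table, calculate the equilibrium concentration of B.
[B] = 1.378 M

ICE: [A] = 3.0 − x, [B] = x.
Kc = x/(3.0 − x) = 0.85 ⇒ x = 0.85·3.0/(1 + 0.85) = 2.55/1.85 = 1.378.
[B] = x = 1.378 M.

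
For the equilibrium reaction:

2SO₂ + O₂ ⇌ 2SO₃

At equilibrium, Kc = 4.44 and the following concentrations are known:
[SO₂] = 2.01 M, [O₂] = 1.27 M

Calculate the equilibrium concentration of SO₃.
[SO₃] = 4.7730 M

Kc = ([SO₃]^2) / ([SO₂]^2 × [O₂]) = 4.44
[SO₃]^2 = Kc · (reactant terms)/(other product terms) = 4.44 · 5.1309 / 1 = 22.781
[SO₃] = (22.781)^(1/2) = 4.7730 M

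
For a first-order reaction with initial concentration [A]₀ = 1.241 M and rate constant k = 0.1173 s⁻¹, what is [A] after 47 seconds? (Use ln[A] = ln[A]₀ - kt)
0.0050 M

ln[A] = ln[A]₀ - k·t = ln(1.241) - (0.1173)·(47) = 0.2159 - 5.5131 = -5.2972
[A] = e^(-5.2972) = 0.0050 M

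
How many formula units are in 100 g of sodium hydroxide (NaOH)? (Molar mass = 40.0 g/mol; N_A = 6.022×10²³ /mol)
Moles = 100 g ÷ 40.0 g/mol = 2.5 mol
Formula units = 2.5 mol × 6.022×10²³ /mol = 1.506e+24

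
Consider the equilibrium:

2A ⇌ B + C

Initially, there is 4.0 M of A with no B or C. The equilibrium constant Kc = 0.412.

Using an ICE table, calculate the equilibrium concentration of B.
[B] = 1.124 M

ICE: [A] = 4.0 − 2x, [B] = [C] = x.
Kc = x²/(4.0 − 2x)² = 0.412 ⇒ √Kc = x/(4.0 − 2x).
x = √0.412·4.0/(1 + 2√0.412) = 0.64187·4.0/2.2837 = 1.1242.
[B] = x = 1.124 M.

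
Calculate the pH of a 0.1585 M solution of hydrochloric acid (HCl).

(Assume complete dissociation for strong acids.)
pH = 0.80

[H⁺] = 0.1585 M for strong acid. pH = -log[H⁺] = -log(0.1585)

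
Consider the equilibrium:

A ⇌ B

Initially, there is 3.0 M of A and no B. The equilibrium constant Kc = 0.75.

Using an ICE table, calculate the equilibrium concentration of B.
[B] = 1.286 M

ICE: [A] = 3.0 − x, [B] = x.
Kc = x/(3.0 − x) = 0.75 ⇒ x = 0.75·3.0/(1 + 0.75) = 2.25/1.75 = 1.286.
[B] = x = 1.286 M.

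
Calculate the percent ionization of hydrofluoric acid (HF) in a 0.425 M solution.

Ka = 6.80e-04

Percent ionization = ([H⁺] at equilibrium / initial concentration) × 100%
Percent ionization = 3.92%

Let x = [H⁺]. Ka = x²/(C - x) ⇒ x² + (6.80e-04)x - (6.80e-04)(0.425) = 0. x = 1.6663e-02. Percent = (1.6663e-02/0.425) × 100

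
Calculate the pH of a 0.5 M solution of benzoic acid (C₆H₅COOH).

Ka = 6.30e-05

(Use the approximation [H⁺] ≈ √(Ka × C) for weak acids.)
pH = 2.25

[H⁺] = √(Ka × C) = √(6.30e-05 × 0.5) = 5.6125e-03. pH = -log(5.6125e-03)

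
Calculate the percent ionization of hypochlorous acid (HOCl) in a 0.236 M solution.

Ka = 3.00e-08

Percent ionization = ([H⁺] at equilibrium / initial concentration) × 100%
Percent ionization = 0.0356%

Let x = [H⁺]. Ka = x²/(C - x) ⇒ x² + (3.00e-08)x - (3.00e-08)(0.236) = 0. x = 8.4128e-05. Percent = (8.4128e-05/0.236) × 100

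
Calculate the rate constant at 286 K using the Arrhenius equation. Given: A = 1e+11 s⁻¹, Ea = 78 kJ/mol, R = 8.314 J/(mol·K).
5.67e-04 s⁻¹

k = A·exp(-Ea/(R·T)) = 1e+11·exp(-78000/(8.314·286)) = 1e+11·exp(-32.8034) = 1e+11·5.6712e-15 = 5.67e-04 s⁻¹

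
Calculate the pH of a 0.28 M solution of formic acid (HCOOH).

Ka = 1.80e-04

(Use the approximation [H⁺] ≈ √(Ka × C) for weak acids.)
pH = 2.15

[H⁺] = √(Ka × C) = √(1.80e-04 × 0.28) = 7.0993e-03. pH = -log(7.0993e-03)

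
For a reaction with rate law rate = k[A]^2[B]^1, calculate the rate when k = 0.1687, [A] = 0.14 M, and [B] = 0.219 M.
0.0007241 M/s

rate = k·[A]^2·[B]^1 = 0.1687·(0.14)^2·(0.219)^1 = 0.1687·0.0196·0.219 = 0.0007241 M/s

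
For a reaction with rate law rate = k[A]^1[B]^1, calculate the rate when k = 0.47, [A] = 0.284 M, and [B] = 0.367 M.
0.04899 M/s

rate = k·[A]^1·[B]^1 = 0.47·(0.284)^1·(0.367)^1 = 0.47·0.284·0.367 = 0.04899 M/s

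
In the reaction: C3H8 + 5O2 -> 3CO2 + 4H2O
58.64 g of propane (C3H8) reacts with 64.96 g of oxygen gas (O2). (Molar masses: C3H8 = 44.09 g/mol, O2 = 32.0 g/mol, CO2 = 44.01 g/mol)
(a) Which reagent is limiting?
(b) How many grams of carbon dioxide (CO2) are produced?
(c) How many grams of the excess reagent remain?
(a) O2, (b) 53.6 g, (c) 40.74 g

Moles of C3H8 = 58.64 g ÷ 44.09 g/mol = 1.33001 mol
Moles of O2 = 64.96 g ÷ 32.0 g/mol = 2.03 mol
Moles ÷ coefficient: C3H8: 1.33001/1 = 1.33, O2: 2.03/5 = 0.406
(a) O2 has the smaller value, so O2 is the limiting reagent.
(b) Moles of CO2 = 2.03 mol O2 × (3/5) = 1.218 mol; mass = 1.218 mol × 44.01 g/mol = 53.6 g
(c) C3H8 consumed = 2.03 × (1/5) = 0.406 mol; remaining = 1.33001 − 0.406 = 0.924007 mol; mass = 0.924007 mol × 44.09 g/mol = 40.74 g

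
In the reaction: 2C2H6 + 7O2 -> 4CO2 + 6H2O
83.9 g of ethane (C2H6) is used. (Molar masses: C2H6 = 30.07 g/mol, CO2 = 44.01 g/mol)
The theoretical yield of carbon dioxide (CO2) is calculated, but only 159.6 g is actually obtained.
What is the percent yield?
Moles of C2H6 = 83.9 g ÷ 30.07 g/mol = 2.79016 mol
Mole ratio: 4 mol CO2 / 2 mol C2H6
Moles of CO2 = 2.79016 × (4/2) = 5.58031 mol
Theoretical yield = 5.58031 mol × 44.01 g/mol = 245.59 g
Actual yield = 159.6 g
Percent yield = (159.6 / 245.59) × 100% = 65.0%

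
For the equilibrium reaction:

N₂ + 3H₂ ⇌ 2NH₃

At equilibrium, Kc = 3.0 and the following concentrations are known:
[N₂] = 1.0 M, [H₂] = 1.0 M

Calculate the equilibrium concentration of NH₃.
[NH₃] = 1.7321 M

Kc = ([NH₃]^2) / ([N₂] × [H₂]^3) = 3.0
[NH₃]^2 = Kc · (reactant terms)/(other product terms) = 3.0 · 1 / 1 = 3
[NH₃] = (3)^(1/2) = 1.7321 M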